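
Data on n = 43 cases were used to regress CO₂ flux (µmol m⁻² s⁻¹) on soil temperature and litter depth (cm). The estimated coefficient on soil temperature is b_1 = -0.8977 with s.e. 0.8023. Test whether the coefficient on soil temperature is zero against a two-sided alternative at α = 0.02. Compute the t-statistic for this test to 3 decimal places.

H₀: β₁ = 0 vs H₁: β₁ ≠ 0.
t = (b_1 − β₁⁰)/SE = -0.8977 / 0.8023 = -1.119.
df = n − k − 1 = 43 − 2 − 1 = 40.
Two-sided p ≈ 0.2699, which is ≥ 0.02, so fail to reject H₀.
The data do not give significant evidence of an association between soil temperature and CO₂ flux, after adjusting for the other predictors.

t = -1.119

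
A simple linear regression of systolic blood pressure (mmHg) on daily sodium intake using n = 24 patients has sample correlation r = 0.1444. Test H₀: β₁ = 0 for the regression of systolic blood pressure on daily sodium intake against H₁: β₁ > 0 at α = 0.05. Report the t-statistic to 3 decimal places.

t = 0.684

t = r·√(n − 2)/√(1 − r²) = 0.1444·√22/√0.979149 = 0.684.
df = n − 2 = 22.
One-sided p ≈ 0.2504, which is ≥ 0.05, so fail to reject H₀.
The data do not give significant evidence of a linear association between daily sodium intake and systolic blood pressure.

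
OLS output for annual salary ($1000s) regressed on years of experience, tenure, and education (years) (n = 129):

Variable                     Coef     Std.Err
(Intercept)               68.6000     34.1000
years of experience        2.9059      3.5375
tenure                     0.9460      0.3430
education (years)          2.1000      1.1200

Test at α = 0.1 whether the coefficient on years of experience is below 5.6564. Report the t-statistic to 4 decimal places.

Read off: b = 2.9059, SE = 3.5375 for years of experience.
H₀: β₁ = 5.6564 vs H₁: β₁ < 5.6564.
t = (2.9059 − 5.6564) / 3.5375 = -0.7775.
df = n − k − 1 = 129 − 3 − 1 = 125.
One-sided p ≈ 0.2192, which is ≥ 0.1, so fail to reject H₀.
The data do not give significant evidence that the true slope on years of experience is below 5.6564 $1000s per unit, holding the other predictors fixed.

t = -0.7775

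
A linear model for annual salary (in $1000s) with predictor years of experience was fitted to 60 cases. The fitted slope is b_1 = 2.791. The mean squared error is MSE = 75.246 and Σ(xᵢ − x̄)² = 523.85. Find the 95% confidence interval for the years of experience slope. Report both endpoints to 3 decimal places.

SE(b_1) = √(MSE/Sₓₓ) = √(75.246/523.85) = 0.378999.
df = n − 2 = 58.
t* = t_{0.025, 58} = 2.001717.
Margin = t* × SE = 2.001717 × 0.378999 = 0.75865.
CI: 2.791 ± 0.75865 → (2.032, 3.550).
With 95% confidence, each one-unit increase in years of experience is associated with a change of between 2.032 and 3.550 $1000s in annual salary.

(2.032, 3.550)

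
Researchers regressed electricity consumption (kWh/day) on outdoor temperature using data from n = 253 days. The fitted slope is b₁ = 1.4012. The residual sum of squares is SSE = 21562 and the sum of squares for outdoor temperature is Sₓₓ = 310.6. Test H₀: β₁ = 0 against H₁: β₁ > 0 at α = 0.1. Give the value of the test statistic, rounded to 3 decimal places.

MSE = SSE/(n − 2) = 21562/251 = 85.9044.
SE(b₁) = √(MSE/Sₓₓ) = √(85.9044/310.6) = 0.525905.
t = 1.4012 / 0.525905 = 2.664.
df = n − 2 = 251.
One-sided p ≈ 0.0041, which is < 0.1, so reject H₀.
There is evidence that the true slope on outdoor temperature is positive.

t = 2.664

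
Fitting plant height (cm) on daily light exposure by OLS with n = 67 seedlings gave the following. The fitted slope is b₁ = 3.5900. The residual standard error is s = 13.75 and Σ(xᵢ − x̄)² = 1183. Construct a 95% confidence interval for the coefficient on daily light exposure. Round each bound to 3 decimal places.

(2.792, 4.388)

SE(b₁) = s/√Sₓₓ = 13.75/√1183 = 0.39977.
df = n − 2 = 65.
t* = t_{0.025, 65} = 1.997138.
Margin = t* × SE = 1.997138 × 0.39977 = 0.79840.
CI: 3.5900 ± 0.79840 → (2.792, 4.388).
With 95% confidence, each one-unit increase in daily light exposure is associated with a change of between 2.792 and 4.388 cm in plant height.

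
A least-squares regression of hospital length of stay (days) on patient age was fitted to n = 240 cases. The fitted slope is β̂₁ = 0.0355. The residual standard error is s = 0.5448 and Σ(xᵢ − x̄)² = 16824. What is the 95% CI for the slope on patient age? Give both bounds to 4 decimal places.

SE(β̂₁) = s/√Sₓₓ = 0.5448/√16824 = 0.00420022.
df = n − 2 = 238.
t* = t_{0.025, 238} = 1.969982.
Margin = t* × SE = 1.969982 × 0.00420022 = 0.008274.
CI: 0.0355 ± 0.008274 → (0.0272, 0.0438).
With 95% confidence, each one-unit increase in patient age is associated with a change of between 0.0272 and 0.0438 days in hospital length of stay.

(0.0272, 0.0438)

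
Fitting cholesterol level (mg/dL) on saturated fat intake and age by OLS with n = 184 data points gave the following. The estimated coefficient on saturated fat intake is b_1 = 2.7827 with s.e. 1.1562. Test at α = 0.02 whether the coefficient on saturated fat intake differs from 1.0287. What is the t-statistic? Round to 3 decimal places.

H₀: β₁ = 1.0287 vs H₁: β₁ ≠ 1.0287.
t = (b_1 − β₁⁰)/SE = (2.7827 − 1.0287) / 1.1562 = 1.517.
df = n − k − 1 = 184 − 2 − 1 = 181.
Two-sided p ≈ 0.1310, which is ≥ 0.02, so fail to reject H₀.
The data are consistent with a true slope of 1.0287 mg/dL per unit of saturated fat intake, holding the other predictors fixed.

t = 1.517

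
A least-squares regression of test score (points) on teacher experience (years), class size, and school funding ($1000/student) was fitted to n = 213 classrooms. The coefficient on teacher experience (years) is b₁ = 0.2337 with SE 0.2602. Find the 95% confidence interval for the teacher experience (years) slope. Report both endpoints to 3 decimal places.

(-0.279, 0.747)

df = n − k − 1 = 213 − 3 − 1 = 209.
t* = t_{0.025, 209} = 1.971379.
Margin = t* × SE = 1.971379 × 0.2602 = 0.51295.
CI: 0.2337 ± 0.51295 → (-0.279, 0.747).
With 95% confidence, each one-unit increase in teacher experience (years) is associated with a change of between -0.279 and 0.747 points in test score, holding the other predictors fixed.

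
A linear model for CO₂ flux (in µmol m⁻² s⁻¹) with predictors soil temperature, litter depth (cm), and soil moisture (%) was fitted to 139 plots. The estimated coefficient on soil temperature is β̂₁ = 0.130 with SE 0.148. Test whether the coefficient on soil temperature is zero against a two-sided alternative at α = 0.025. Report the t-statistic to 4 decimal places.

t = 0.8784

H₀: β₁ = 0 vs H₁: β₁ ≠ 0.
t = (β̂₁ − β₁⁰)/SE = 0.130 / 0.148 = 0.8784.
df = n − k − 1 = 139 − 3 − 1 = 135.
Two-sided p ≈ 0.3813, which is ≥ 0.025, so fail to reject H₀.
The data do not give significant evidence of an association between soil temperature and CO₂ flux, after adjusting for the other predictors.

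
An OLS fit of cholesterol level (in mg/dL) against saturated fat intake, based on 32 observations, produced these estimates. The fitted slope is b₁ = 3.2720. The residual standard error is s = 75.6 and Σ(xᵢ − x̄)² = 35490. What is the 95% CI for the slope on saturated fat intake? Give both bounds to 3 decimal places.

(2.452, 4.092)

SE(b₁) = s/√Sₓₓ = 75.6/√35490 = 0.4013.
df = n − 2 = 30.
t* = t_{0.025, 30} = 2.042272.
Margin = t* × SE = 2.042272 × 0.4013 = 0.81956.
CI: 3.2720 ± 0.81956 → (2.452, 4.092).
With 95% confidence, each one-unit increase in saturated fat intake is associated with a change of between 2.452 and 4.092 mg/dL in cholesterol level.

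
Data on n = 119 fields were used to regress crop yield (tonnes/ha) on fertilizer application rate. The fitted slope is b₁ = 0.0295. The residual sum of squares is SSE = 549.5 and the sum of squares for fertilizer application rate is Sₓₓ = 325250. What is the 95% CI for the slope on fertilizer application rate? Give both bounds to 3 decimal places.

(0.022, 0.037)

MSE = SSE/(n − 2) = 549.5/117 = 4.69658.
SE(b₁) = √(MSE/Sₓₓ) = √(4.69658/325250) = 0.00379999.
df = n − 2 = 117.
t* = t_{0.025, 117} = 1.980448.
Margin = t* × SE = 1.980448 × 0.00379999 = 0.00753.
CI: 0.0295 ± 0.00753 → (0.022, 0.037).
With 95% confidence, each one-unit increase in fertilizer application rate is associated with a change of between 0.022 and 0.037 tonnes/ha in crop yield.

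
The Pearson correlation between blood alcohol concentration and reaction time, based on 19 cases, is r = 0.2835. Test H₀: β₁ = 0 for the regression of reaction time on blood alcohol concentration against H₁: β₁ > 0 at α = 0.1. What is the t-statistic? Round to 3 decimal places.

t = 1.219

t = r·√(n − 2)/√(1 − r²) = 0.2835·√17/√0.919628 = 1.219.
df = n − 2 = 17.
One-sided p ≈ 0.1198, which is ≥ 0.1, so fail to reject H₀.
The data do not give significant evidence of a linear association between blood alcohol concentration and reaction time.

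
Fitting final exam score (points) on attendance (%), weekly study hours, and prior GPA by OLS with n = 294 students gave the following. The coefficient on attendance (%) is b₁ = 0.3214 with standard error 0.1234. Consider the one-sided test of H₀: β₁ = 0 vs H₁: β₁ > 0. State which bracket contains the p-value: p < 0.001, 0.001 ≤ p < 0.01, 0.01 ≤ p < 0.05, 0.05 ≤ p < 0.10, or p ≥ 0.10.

0.001 ≤ p < 0.01

t = 0.3214 / 0.1234 = 2.605.
df = n − k − 1 = 294 − 3 − 1 = 290.
One-sided p = P(T_{290} > t) ≈ 0.0048.
So 0.001 ≤ p < 0.01.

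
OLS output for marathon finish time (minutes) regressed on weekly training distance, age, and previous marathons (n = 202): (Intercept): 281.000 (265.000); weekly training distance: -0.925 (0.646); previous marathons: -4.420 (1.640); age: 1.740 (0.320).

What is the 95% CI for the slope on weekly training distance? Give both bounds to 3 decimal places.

Read off: b = -0.925, SE = 0.646 for weekly training distance.
df = n − k − 1 = 202 − 3 − 1 = 198.
t* = t_{0.025, 198} = 1.972017.
Margin = t* × SE = 1.972017 × 0.646 = 1.27392.
CI: -0.925 ± 1.27392 → (-2.199, 0.349).

(-2.199, 0.349)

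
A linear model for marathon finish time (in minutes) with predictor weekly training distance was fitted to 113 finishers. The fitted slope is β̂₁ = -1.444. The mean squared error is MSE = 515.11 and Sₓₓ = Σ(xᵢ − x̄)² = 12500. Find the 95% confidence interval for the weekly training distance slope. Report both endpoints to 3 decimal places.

SE(β̂₁) = √(MSE/Sₓₓ) = √(515.11/12500) = 0.203.
df = n − 2 = 111.
t* = t_{0.025, 111} = 1.981567.
Margin = t* × SE = 1.981567 × 0.203 = 0.40226.
CI: -1.444 ± 0.40226 → (-1.846, -1.042).
With 95% confidence, each one-unit increase in weekly training distance is associated with a change of between -1.846 and -1.042 minutes in marathon finish time.

(-1.846, -1.042)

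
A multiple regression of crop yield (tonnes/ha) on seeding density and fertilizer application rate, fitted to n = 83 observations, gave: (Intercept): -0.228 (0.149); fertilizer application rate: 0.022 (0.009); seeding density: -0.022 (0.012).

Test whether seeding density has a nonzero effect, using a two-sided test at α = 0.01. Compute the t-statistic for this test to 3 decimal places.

t = -1.833

Read off: b = -0.022, SE = 0.012 for seeding density.
H₀: β₁ = 0 vs H₁: β₁ ≠ 0.
t = -0.022 / 0.012 = -1.833.
df = n − k − 1 = 83 − 2 − 1 = 80.
Two-sided p ≈ 0.0705, which is ≥ 0.01, so fail to reject H₀.
The data do not give significant evidence of an association between seeding density and crop yield, after adjusting for the other predictors.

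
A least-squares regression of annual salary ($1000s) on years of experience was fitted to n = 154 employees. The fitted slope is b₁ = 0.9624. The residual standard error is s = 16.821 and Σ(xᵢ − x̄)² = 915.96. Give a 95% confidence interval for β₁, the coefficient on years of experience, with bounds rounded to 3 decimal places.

SE(b₁) = s/√Sₓₓ = 16.821/√915.96 = 0.555794.
df = n − 2 = 152.
t* = t_{0.025, 152} = 1.975694.
Margin = t* × SE = 1.975694 × 0.555794 = 1.09808.
CI: 0.9624 ± 1.09808 → (-0.136, 2.060).
With 95% confidence, each one-unit increase in years of experience is associated with a change of between -0.136 and 2.060 $1000s in annual salary.

(-0.136, 2.060)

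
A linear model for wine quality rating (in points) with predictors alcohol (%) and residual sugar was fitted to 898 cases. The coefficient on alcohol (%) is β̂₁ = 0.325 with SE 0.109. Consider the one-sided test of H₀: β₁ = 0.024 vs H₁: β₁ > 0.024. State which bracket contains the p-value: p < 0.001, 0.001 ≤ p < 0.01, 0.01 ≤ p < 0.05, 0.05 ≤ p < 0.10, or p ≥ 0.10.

t = (0.325 − 0.024) / 0.109 = 2.761.
df = n − k − 1 = 898 − 2 − 1 = 895.
One-sided p = P(T_{895} > t) ≈ 0.0029.
So 0.001 ≤ p < 0.01.

0.001 ≤ p < 0.01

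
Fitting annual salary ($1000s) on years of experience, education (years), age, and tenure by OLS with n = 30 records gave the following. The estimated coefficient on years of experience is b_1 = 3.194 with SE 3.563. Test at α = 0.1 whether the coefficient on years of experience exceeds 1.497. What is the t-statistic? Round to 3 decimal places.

H₀: β₁ = 1.497 vs H₁: β₁ > 1.497.
t = (b_1 − β₁⁰)/SE = (3.194 − 1.497) / 3.563 = 0.476.
df = n − k − 1 = 30 − 4 − 1 = 25.
One-sided p ≈ 0.3190, which is ≥ 0.1, so fail to reject H₀.
The data do not give significant evidence that the true slope on years of experience exceeds 1.497 $1000s per unit, holding the other predictors fixed.

t = 0.476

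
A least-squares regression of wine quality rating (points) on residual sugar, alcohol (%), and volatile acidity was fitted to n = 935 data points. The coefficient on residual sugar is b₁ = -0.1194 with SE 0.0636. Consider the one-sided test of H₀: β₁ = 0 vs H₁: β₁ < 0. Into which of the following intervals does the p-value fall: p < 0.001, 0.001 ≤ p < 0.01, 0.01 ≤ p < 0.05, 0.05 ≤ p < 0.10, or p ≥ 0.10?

t = -0.1194 / 0.0636 = -1.877.
df = n − k − 1 = 935 − 3 − 1 = 931.
One-sided p = P(T_{931} < t) ≈ 0.0304.
So 0.01 ≤ p < 0.05.

0.01 ≤ p < 0.05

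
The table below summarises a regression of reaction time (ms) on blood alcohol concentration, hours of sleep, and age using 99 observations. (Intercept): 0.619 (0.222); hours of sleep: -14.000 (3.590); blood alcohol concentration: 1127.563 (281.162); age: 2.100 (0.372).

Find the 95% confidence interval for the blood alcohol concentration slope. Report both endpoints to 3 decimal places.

(569.386, 1685.740)

Read off: b = 1127.563, SE = 281.162 for blood alcohol concentration.
df = n − k − 1 = 99 − 3 − 1 = 95.
t* = t_{0.025, 95} = 1.985251.
Margin = t* × SE = 1.985251 × 281.162 = 558.17714.
CI: 1127.563 ± 558.17714 → (569.386, 1685.740).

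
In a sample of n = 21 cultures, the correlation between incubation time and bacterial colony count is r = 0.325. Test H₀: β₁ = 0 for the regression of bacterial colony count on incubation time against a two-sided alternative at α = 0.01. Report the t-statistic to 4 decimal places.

t = 1.4980

t = r·√(n − 2)/√(1 − r²) = 0.325·√19/√0.894375 = 1.4980.
df = n − 2 = 19.
Two-sided p ≈ 0.1506, which is ≥ 0.01, so fail to reject H₀.
The data do not give significant evidence of a linear association between incubation time and bacterial colony count.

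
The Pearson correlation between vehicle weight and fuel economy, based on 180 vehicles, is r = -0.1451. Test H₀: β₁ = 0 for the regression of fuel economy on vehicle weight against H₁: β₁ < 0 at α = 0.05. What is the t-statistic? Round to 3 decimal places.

t = -1.957

t = r·√(n − 2)/√(1 − r²) = -0.1451·√178/√0.978946 = -1.957.
df = n − 2 = 178.
One-sided p ≈ 0.0260, which is < 0.05, so reject H₀.
There is evidence of a linear association between vehicle weight and fuel economy.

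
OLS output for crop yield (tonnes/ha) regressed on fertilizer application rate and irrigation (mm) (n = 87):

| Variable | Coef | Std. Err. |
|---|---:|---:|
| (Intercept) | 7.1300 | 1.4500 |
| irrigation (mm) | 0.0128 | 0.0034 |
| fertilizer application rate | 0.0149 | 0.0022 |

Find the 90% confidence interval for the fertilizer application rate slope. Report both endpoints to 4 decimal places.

(0.0112, 0.0186)

Read off: b = 0.0149, SE = 0.0022 for fertilizer application rate.
df = n − k − 1 = 87 − 2 − 1 = 84.
t* = t_{0.05, 84} = 1.663197.
Margin = t* × SE = 1.663197 × 0.0022 = 0.003659.
CI: 0.0149 ± 0.003659 → (0.0112, 0.0186).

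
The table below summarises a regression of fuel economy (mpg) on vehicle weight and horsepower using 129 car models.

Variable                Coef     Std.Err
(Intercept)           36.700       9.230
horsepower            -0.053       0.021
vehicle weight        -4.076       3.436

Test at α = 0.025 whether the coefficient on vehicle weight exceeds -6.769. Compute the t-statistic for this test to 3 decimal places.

Read off: b = -4.076, SE = 3.436 for vehicle weight.
H₀: β₁ = -6.769 vs H₁: β₁ > -6.769.
t = (-4.076 − (-6.769)) / 3.436 = 0.784.
df = n − k − 1 = 129 − 2 − 1 = 126.
One-sided p ≈ 0.2173, which is ≥ 0.025, so fail to reject H₀.
The data do not give significant evidence that the true slope on vehicle weight exceeds -6.769 mpg per unit, holding the other predictors fixed.

t = 0.784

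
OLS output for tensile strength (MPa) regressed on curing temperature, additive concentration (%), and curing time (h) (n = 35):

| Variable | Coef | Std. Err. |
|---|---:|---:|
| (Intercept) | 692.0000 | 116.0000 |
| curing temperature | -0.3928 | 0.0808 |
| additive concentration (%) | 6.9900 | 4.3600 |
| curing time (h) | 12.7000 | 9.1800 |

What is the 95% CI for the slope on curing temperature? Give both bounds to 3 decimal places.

(-0.558, -0.228)

Read off: b = -0.3928, SE = 0.0808 for curing temperature.
df = n − k − 1 = 35 − 3 − 1 = 31.
t* = t_{0.025, 31} = 2.039513.
Margin = t* × SE = 2.039513 × 0.0808 = 0.16479.
CI: -0.3928 ± 0.16479 → (-0.558, -0.228).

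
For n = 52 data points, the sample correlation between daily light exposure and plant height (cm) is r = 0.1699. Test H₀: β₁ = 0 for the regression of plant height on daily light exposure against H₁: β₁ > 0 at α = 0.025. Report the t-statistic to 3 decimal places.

t = r·√(n − 2)/√(1 − r²) = 0.1699·√50/√0.971134 = 1.219.
df = n − 2 = 50.
One-sided p ≈ 0.1143, which is ≥ 0.025, so fail to reject H₀.
The data do not give significant evidence of a linear association between daily light exposure and plant height.

t = 1.219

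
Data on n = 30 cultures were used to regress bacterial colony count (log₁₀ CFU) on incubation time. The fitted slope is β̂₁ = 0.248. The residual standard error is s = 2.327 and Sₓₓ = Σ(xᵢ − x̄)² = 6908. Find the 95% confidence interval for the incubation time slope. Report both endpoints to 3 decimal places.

(0.191, 0.305)

SE(β̂₁) = s/√Sₓₓ = 2.327/√6908 = 0.0279976.
df = n − 2 = 28.
t* = t_{0.025, 28} = 2.048407.
Margin = t* × SE = 2.048407 × 0.0279976 = 0.05735.
CI: 0.248 ± 0.05735 → (0.191, 0.305).
With 95% confidence, each one-unit increase in incubation time is associated with a change of between 0.191 and 0.305 log₁₀ CFU in bacterial colony count.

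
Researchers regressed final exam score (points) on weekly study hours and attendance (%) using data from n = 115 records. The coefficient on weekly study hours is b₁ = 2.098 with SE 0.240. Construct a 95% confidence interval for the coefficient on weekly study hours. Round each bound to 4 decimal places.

df = n − k − 1 = 115 − 2 − 1 = 112.
t* = t_{0.025, 112} = 1.981372.
Margin = t* × SE = 1.981372 × 0.240 = 0.475529.
CI: 2.098 ± 0.475529 → (1.6225, 2.5735).
With 95% confidence, each one-unit increase in weekly study hours is associated with a change of between 1.6225 and 2.5735 points in final exam score, holding the other predictors fixed.

(1.6225, 2.5735)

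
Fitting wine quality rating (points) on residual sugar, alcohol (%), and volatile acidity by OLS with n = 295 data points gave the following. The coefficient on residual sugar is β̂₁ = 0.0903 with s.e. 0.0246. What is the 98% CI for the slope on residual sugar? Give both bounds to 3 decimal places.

(0.033, 0.148)

df = n − k − 1 = 295 − 3 − 1 = 291.
t* = t_{0.01, 291} = 2.33923.
Margin = t* × SE = 2.33923 × 0.0246 = 0.05755.
CI: 0.0903 ± 0.05755 → (0.033, 0.148).
With 98% confidence, each one-unit increase in residual sugar is associated with a change of between 0.033 and 0.148 points in wine quality rating, holding the other predictors fixed.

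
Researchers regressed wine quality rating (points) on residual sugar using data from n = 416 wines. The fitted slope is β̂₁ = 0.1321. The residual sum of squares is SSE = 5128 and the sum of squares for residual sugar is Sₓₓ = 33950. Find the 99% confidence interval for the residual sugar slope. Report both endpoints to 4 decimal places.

MSE = SSE/(n − 2) = 5128/414 = 12.3865.
SE(β̂₁) = √(MSE/Sₓₓ) = √(12.3865/33950) = 0.0191009.
df = n − 2 = 414.
t* = t_{0.005, 414} = 2.587757.
Margin = t* × SE = 2.587757 × 0.0191009 = 0.049428.
CI: 0.1321 ± 0.049428 → (0.0827, 0.1815).
With 99% confidence, each one-unit increase in residual sugar is associated with a change of between 0.0827 and 0.1815 points in wine quality rating.

(0.0827, 0.1815)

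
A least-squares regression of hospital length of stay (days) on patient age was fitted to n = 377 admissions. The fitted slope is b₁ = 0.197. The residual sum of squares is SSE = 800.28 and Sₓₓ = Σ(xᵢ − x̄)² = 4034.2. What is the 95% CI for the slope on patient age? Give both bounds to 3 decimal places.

MSE = SSE/(n − 2) = 800.28/375 = 2.13408.
SE(b₁) = √(MSE/Sₓₓ) = √(2.13408/4034.2) = 0.0229999.
df = n − 2 = 375.
t* = t_{0.025, 375} = 1.96631.
Margin = t* × SE = 1.96631 × 0.0229999 = 0.04523.
CI: 0.197 ± 0.04523 → (0.152, 0.242).
With 95% confidence, each one-unit increase in patient age is associated with a change of between 0.152 and 0.242 days in hospital length of stay.

(0.152, 0.242)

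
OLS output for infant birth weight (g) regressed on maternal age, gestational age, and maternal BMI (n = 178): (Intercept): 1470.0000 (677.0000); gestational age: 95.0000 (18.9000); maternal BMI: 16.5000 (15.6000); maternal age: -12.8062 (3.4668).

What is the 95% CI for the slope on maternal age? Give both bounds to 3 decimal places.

Read off: b = -12.8062, SE = 3.4668 for maternal age.
df = n − k − 1 = 178 − 3 − 1 = 174.
t* = t_{0.025, 174} = 1.973691.
Margin = t* × SE = 1.973691 × 3.4668 = 6.84239.
CI: -12.8062 ± 6.84239 → (-19.649, -5.964).

(-19.649, -5.964)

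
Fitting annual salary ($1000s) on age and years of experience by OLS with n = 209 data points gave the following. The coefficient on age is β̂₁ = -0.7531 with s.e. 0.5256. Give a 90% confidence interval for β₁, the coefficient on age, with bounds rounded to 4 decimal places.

df = n − k − 1 = 209 − 2 − 1 = 206.
t* = t_{0.05, 206} = 1.652284.
Margin = t* × SE = 1.652284 × 0.5256 = 0.868441.
CI: -0.7531 ± 0.868441 → (-1.6215, 0.1153).
With 90% confidence, each one-unit increase in age is associated with a change of between -1.6215 and 0.1153 $1000s in annual salary, holding the other predictors fixed.

(-1.6215, 0.1153)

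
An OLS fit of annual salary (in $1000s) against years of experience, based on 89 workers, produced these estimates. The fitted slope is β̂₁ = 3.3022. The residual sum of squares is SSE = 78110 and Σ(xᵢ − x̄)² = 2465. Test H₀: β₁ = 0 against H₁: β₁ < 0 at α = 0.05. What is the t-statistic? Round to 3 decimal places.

MSE = SSE/(n − 2) = 78110/87 = 897.816.
SE(β̂₁) = √(MSE/Sₓₓ) = √(897.816/2465) = 0.603511.
t = 3.3022 / 0.603511 = 5.472.
df = n − 2 = 87.
One-sided p ≈ 1.0000, which is ≥ 0.05, so fail to reject H₀.
The data do not give significant evidence that the true slope on years of experience is negative.

t = 5.472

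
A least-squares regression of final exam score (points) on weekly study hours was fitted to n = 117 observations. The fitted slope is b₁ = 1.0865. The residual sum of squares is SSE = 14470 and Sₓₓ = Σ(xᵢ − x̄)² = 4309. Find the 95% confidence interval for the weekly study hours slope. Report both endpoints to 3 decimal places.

(0.748, 1.425)

MSE = SSE/(n − 2) = 14470/115 = 125.826.
SE(b₁) = √(MSE/Sₓₓ) = √(125.826/4309) = 0.170882.
df = n − 2 = 115.
t* = t_{0.025, 115} = 1.980808.
Margin = t* × SE = 1.980808 × 0.170882 = 0.33848.
CI: 1.0865 ± 0.33848 → (0.748, 1.425).
With 95% confidence, each one-unit increase in weekly study hours is associated with a change of between 0.748 and 1.425 points in final exam score.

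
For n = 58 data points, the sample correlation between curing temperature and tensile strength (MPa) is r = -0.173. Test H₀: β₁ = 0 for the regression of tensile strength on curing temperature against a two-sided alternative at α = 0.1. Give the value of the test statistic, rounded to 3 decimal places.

t = r·√(n − 2)/√(1 − r²) = -0.173·√56/√0.970071 = -1.314.
df = n − 2 = 56.
Two-sided p ≈ 0.1941, which is ≥ 0.1, so fail to reject H₀.
The data do not give significant evidence of a linear association between curing temperature and tensile strength.

t = -1.314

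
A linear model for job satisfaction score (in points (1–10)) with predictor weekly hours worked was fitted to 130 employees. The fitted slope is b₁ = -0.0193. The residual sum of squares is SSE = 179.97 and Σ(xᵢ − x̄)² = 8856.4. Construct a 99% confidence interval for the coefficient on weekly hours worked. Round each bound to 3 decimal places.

(-0.052, 0.014)

MSE = SSE/(n − 2) = 179.97/128 = 1.40602.
SE(b₁) = √(MSE/Sₓₓ) = √(1.40602/8856.4) = 0.0125999.
df = n − 2 = 128.
t* = t_{0.005, 128} = 2.614785.
Margin = t* × SE = 2.614785 × 0.0125999 = 0.03295.
CI: -0.0193 ± 0.03295 → (-0.052, 0.014).
With 99% confidence, each one-unit increase in weekly hours worked is associated with a change of between -0.052 and 0.014 points (1–10) in job satisfaction score.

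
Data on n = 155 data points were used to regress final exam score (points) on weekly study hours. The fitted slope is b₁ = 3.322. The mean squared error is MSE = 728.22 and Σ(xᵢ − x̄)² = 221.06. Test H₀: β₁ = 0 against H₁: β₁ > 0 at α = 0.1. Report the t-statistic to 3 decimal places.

SE(b₁) = √(MSE/Sₓₓ) = √(728.22/221.06) = 1.815.
t = 3.322 / 1.815 = 1.830.
df = n − 2 = 153.
One-sided p ≈ 0.0346, which is < 0.1, so reject H₀.
There is evidence that the true slope on weekly study hours is positive.

t = 1.830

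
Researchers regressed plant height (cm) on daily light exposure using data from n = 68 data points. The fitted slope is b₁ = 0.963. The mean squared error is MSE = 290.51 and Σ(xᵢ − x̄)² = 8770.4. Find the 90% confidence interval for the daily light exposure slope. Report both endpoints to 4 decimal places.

(0.6594, 1.2666)

SE(b₁) = √(MSE/Sₓₓ) = √(290.51/8770.4) = 0.182.
df = n − 2 = 66.
t* = t_{0.05, 66} = 1.668271.
Margin = t* × SE = 1.668271 × 0.182 = 0.303625.
CI: 0.963 ± 0.303625 → (0.6594, 1.2666).
With 90% confidence, each one-unit increase in daily light exposure is associated with a change of between 0.6594 and 1.2666 cm in plant height.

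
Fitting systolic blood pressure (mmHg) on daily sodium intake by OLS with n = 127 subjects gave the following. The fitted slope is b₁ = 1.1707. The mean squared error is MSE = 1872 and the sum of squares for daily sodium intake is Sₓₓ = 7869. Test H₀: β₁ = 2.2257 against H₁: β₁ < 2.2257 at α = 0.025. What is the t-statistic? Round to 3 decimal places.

SE(b₁) = √(MSE/Sₓₓ) = √(1872/7869) = 0.487745.
t = (1.1707 − 2.2257) / 0.487745 = -2.163.
df = n − 2 = 125.
One-sided p ≈ 0.0162, which is < 0.025, so reject H₀.
There is evidence that the true slope on daily sodium intake is below 2.2257 mmHg per unit.

t = -2.163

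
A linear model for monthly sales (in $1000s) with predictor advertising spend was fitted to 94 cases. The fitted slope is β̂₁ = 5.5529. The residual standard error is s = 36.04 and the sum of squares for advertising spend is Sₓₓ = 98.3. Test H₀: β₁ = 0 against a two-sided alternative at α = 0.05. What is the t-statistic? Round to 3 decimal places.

t = 1.528

SE(β̂₁) = s/√Sₓₓ = 36.04/√98.3 = 3.63503.
t = 5.5529 / 3.63503 = 1.528.
df = n − 2 = 92.
Two-sided p ≈ 0.1300, which is ≥ 0.05, so fail to reject H₀.
The data do not give significant evidence of an association between advertising spend and monthly sales.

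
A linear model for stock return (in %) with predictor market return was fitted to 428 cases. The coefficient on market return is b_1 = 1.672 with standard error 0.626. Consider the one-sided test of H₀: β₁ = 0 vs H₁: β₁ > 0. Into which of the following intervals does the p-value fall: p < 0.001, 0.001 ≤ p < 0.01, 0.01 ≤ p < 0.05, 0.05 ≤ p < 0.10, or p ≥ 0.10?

0.001 ≤ p < 0.01

t = 1.672 / 0.626 = 2.671.
df = n − 2 = 428 − 2 = 426.
One-sided p = P(T_{426} > t) ≈ 0.0039.
So 0.001 ≤ p < 0.01.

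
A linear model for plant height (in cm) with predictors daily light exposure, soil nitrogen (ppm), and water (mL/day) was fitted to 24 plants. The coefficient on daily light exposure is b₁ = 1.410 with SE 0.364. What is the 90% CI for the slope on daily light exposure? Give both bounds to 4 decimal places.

df = n − k − 1 = 24 − 3 − 1 = 20.
t* = t_{0.05, 20} = 1.724718.
Margin = t* × SE = 1.724718 × 0.364 = 0.627797.
CI: 1.410 ± 0.627797 → (0.7822, 2.0378).
With 90% confidence, each one-unit increase in daily light exposure is associated with a change of between 0.7822 and 2.0378 cm in plant height, holding the other predictors fixed.

(0.7822, 2.0378)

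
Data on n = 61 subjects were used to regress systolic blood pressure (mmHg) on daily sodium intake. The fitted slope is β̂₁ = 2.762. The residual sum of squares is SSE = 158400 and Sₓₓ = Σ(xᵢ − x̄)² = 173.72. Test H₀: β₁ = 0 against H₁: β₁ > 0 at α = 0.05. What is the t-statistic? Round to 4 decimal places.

t = 0.7026

MSE = SSE/(n − 2) = 158400/59 = 2684.75.
SE(β̂₁) = √(MSE/Sₓₓ) = √(2684.75/173.72) = 3.93121.
t = 2.762 / 3.93121 = 0.7026.
df = n − 2 = 59.
One-sided p ≈ 0.2425, which is ≥ 0.05, so fail to reject H₀.
The data do not give significant evidence that the true slope on daily sodium intake is positive.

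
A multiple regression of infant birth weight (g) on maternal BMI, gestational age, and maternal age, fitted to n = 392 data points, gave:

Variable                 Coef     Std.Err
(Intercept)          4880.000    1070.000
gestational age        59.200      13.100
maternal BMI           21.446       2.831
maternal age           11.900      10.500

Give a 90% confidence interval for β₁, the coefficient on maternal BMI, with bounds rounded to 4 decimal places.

Read off: b = 21.446, SE = 2.831 for maternal BMI.
df = n − k − 1 = 392 − 3 − 1 = 388.
t* = t_{0.05, 388} = 1.64879.
Margin = t* × SE = 1.64879 × 2.831 = 4.667725.
CI: 21.446 ± 4.667725 → (16.7783, 26.1137).

(16.7783, 26.1137)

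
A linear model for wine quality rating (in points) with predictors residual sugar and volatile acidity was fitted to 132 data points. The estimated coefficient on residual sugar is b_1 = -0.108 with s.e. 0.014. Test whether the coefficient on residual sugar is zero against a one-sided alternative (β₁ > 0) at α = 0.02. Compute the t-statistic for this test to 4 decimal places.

t = -7.7143

H₀: β₁ = 0 vs H₁: β₁ > 0.
t = (b_1 − β₁⁰)/SE = -0.108 / 0.014 = -7.7143.
df = n − k − 1 = 132 − 2 − 1 = 129.
One-sided p ≈ 1.0000, which is ≥ 0.02, so fail to reject H₀.
The data do not give significant evidence that the true slope on residual sugar is positive, holding the other predictors fixed.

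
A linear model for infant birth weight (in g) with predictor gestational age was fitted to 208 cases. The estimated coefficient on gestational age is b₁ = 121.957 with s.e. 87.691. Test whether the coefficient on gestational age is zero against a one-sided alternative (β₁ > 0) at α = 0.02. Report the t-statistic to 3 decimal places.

H₀: β₁ = 0 vs H₁: β₁ > 0.
t = (b₁ − β₁⁰)/SE = 121.957 / 87.691 = 1.391.
df = n − 2 = 208 − 2 = 206.
One-sided p ≈ 0.0829, which is ≥ 0.02, so fail to reject H₀.
The data do not give significant evidence that the true slope on gestational age is positive.

t = 1.391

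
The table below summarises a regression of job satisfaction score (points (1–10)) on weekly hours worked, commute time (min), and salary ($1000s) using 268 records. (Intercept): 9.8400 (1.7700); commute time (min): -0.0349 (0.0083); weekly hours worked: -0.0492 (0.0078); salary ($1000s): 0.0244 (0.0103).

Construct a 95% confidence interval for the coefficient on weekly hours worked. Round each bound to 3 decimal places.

(-0.065, -0.034)

Read off: b = -0.0492, SE = 0.0078 for weekly hours worked.
df = n − k − 1 = 268 − 3 − 1 = 264.
t* = t_{0.025, 264} = 1.96899.
Margin = t* × SE = 1.96899 × 0.0078 = 0.01536.
CI: -0.0492 ± 0.01536 → (-0.065, -0.034).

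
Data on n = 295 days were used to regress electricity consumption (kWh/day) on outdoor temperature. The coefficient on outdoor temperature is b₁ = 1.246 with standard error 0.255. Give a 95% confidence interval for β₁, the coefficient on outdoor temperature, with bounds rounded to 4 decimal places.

df = n − 2 = 295 − 2 = 293.
t* = t_{0.025, 293} = 1.968093.
Margin = t* × SE = 1.968093 × 0.255 = 0.501864.
CI: 1.246 ± 0.501864 → (0.7441, 1.7479).
With 95% confidence, each one-unit increase in outdoor temperature is associated with a change of between 0.7441 and 1.7479 kWh/day in electricity consumption.

(0.7441, 1.7479)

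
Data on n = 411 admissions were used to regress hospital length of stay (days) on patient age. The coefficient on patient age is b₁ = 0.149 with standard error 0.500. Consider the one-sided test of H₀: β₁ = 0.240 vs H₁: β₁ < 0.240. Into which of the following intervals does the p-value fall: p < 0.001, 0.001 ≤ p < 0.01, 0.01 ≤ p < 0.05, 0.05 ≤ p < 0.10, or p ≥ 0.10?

p ≥ 0.10

t = (0.149 − 0.240) / 0.500 = -0.182.
df = n − 2 = 411 − 2 = 409.
One-sided p = P(T_{409} < t) ≈ 0.4278.
So p ≥ 0.10.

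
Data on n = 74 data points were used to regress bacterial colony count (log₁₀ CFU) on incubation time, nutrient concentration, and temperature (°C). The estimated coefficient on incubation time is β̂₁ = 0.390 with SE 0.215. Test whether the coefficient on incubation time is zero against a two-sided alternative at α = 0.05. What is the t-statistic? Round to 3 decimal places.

H₀: β₁ = 0 vs H₁: β₁ ≠ 0.
t = (β̂₁ − β₁⁰)/SE = 0.390 / 0.215 = 1.814.
df = n − k − 1 = 74 − 3 − 1 = 70.
Two-sided p ≈ 0.0740, which is ≥ 0.05, so fail to reject H₀.
The data do not give significant evidence of an association between incubation time and bacterial colony count, after adjusting for the other predictors.

t = 1.814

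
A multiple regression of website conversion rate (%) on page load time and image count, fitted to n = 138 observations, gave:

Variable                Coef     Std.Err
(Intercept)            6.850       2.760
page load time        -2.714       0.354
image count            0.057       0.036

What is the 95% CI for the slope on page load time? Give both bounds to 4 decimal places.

Read off: b = -2.714, SE = 0.354 for page load time.
df = n − k − 1 = 138 − 2 − 1 = 135.
t* = t_{0.025, 135} = 1.977692.
Margin = t* × SE = 1.977692 × 0.354 = 0.700103.
CI: -2.714 ± 0.700103 → (-3.4141, -2.0139).

(-3.4141, -2.0139)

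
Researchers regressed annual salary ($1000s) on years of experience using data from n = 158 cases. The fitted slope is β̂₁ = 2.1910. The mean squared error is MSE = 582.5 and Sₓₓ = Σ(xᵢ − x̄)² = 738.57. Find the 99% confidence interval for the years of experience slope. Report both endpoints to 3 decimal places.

(-0.125, 4.507)

SE(β̂₁) = √(MSE/Sₓₓ) = √(582.5/738.57) = 0.88808.
df = n − 2 = 156.
t* = t_{0.005, 156} = 2.607712.
Margin = t* × SE = 2.607712 × 0.88808 = 2.31586.
CI: 2.1910 ± 2.31586 → (-0.125, 4.507).
With 99% confidence, each one-unit increase in years of experience is associated with a change of between -0.125 and 4.507 $1000s in annual salary.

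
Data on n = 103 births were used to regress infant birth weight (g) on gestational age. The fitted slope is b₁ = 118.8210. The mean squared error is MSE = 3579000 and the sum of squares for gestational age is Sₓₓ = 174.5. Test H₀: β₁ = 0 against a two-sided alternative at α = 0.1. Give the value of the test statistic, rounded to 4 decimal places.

t = 0.8297

SE(b₁) = √(MSE/Sₓₓ) = √(3.579e+06/174.5) = 143.213.
t = 118.8210 / 143.213 = 0.8297.
df = n − 2 = 101.
Two-sided p ≈ 0.4087, which is ≥ 0.1, so fail to reject H₀.
The data do not give significant evidence of an association between gestational age and infant birth weight.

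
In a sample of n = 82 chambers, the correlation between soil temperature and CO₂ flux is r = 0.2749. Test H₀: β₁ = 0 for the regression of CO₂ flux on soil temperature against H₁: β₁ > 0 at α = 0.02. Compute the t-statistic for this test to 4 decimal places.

t = 2.5573

t = r·√(n − 2)/√(1 − r²) = 0.2749·√80/√0.92443 = 2.5573.
df = n − 2 = 80.
One-sided p ≈ 0.0062, which is < 0.02, so reject H₀.
There is evidence of a linear association between soil temperature and CO₂ flux.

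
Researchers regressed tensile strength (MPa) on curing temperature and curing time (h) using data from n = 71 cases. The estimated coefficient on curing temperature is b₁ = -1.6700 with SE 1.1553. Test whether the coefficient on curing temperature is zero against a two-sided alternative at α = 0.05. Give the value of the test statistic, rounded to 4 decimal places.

t = -1.4455

H₀: β₁ = 0 vs H₁: β₁ ≠ 0.
t = (b₁ − β₁⁰)/SE = -1.6700 / 1.1553 = -1.4455.
df = n − k − 1 = 71 − 2 − 1 = 68.
Two-sided p ≈ 0.1529, which is ≥ 0.05, so fail to reject H₀.
The data do not give significant evidence of an association between curing temperature and tensile strength, after adjusting for the other predictors.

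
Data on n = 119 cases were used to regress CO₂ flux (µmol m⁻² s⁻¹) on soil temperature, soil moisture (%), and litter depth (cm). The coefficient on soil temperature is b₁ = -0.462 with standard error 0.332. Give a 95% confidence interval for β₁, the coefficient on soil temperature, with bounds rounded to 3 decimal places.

(-1.120, 0.196)

df = n − k − 1 = 119 − 3 − 1 = 115.
t* = t_{0.025, 115} = 1.980808.
Margin = t* × SE = 1.980808 × 0.332 = 0.65763.
CI: -0.462 ± 0.65763 → (-1.120, 0.196).
With 95% confidence, each one-unit increase in soil temperature is associated with a change of between -1.120 and 0.196 µmol m⁻² s⁻¹ in CO₂ flux, holding the other predictors fixed.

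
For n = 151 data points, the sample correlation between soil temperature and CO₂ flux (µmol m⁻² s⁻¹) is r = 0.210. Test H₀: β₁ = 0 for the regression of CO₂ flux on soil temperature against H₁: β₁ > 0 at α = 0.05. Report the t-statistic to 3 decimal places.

t = 2.622

t = r·√(n − 2)/√(1 − r²) = 0.210·√149/√0.9559 = 2.622.
df = n − 2 = 149.
One-sided p ≈ 0.0048, which is < 0.05, so reject H₀.
There is evidence of a linear association between soil temperature and CO₂ flux.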